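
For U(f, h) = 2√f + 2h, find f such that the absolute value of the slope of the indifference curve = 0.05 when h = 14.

f = 100

MU_f = 2/(2√f), MU_h = 2.
MRS = 2/(2√f) ÷ 2.
MRS depends only on f: 0.5/√f = 0.05 ⇒ √f = 0.5/0.05 = 10 ⇒ f = 100.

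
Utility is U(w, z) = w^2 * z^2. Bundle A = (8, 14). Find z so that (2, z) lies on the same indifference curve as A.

z = 56

U(8, 14) = 12544.
Set U(2, z) = 12544 and solve.
With w = 2: 2^2 = 4, so z^2 = 12544/4 = 3136; taking the square root, z = 56.
Check: U(2, 56) = 12544.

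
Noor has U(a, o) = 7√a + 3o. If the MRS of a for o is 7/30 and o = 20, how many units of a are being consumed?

a = 25

MU_a = 7/(2√a), MU_o = 3.
MRS = 7/(2√a) ÷ 3.
MRS depends only on a: (7/6)/√a = 7/30 ⇒ √a = (7/6)/(7/30) = 5 ⇒ a = 25.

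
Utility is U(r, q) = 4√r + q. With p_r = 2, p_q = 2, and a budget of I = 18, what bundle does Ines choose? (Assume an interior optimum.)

r* = 4, q* = 5

MU_r = 4/(2√r), MU_q = 1.
MRS = 4/(2√r) ÷ 1.
Tangency: set MRS = p_r/p_q = 2/2 = 1.
MRS depends only on r: 2/√r = 1 ⇒ √r = 2/1 = 2 ⇒ r* = 4.
From the budget, 2·q = 18 − 2·4 = 10, so q* = 5.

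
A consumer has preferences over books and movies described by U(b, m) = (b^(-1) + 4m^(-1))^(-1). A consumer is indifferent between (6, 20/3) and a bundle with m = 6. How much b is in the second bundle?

U depends on (b, m) only through S = b^(-1) + 4m^(-1), so equal utility means equal S. At (6, 20/3): S = 23/30.
With m = 6: 4·6^(-1) = 2/3, so b^(-1) = 23/30 − 2/3 = 0.1.
Hence b = 1/0.1 = 10.
Check: U(10, 6) = 1.3043.

b = 10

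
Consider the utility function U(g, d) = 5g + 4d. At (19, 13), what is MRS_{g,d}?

MU_g = 5, MU_d = 4, so MRS = 5/4 = 1.25 at every bundle.
At (19, 13): MRS = 1.25.
That is, one extra unit of g is worth 1.25 units of d at the margin.

MRS = 1.25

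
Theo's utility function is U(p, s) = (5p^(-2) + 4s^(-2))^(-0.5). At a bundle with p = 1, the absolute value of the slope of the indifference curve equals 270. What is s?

For CES with ρ = -2, MRS = (5/4)·(s/p)^3.
Setting (5/4)·(s/1)^3 = 270 gives (s/1)^3 = 216, so s/1 = 6 and s = 6.

s = 6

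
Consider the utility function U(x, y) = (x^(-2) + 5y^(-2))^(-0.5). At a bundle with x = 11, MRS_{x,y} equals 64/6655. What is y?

y = 4

For CES with ρ = -2, MRS = (1/5)·(y/x)^3.
Setting (1/5)·(y/11)^3 = 64/6655 gives (y/11)^3 = 64/1331, so y/11 = 4/11 and y = 4.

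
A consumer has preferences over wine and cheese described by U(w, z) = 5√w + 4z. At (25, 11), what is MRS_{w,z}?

MU_w = 5/(2√w), MU_z = 4.
MRS = 5/(2√w) ÷ 4.
At (25, 11): MRS = 0.125.
So at (25, 11) the consumer would give up 0.125 units of z for one more unit of w.

MRS = 0.125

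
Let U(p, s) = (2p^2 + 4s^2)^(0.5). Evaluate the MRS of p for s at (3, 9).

MRS = 1/6

For CES with ρ = 2, MRS = (2/4)·(s/p)^(-1).
At (3, 9): MRS = 1/6.
So at (3, 9) the consumer would give up 1/6 units of s for one more unit of p.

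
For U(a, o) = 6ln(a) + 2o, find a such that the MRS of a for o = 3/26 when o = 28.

a = 26

MU_a = 6/a, MU_o = 2.
MRS = 6/a ÷ 2.
MRS depends only on a: 3/a = 3/26 ⇒ a = 3/(3/26) = 26.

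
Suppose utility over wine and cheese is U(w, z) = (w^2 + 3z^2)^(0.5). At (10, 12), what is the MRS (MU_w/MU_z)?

MRS = 5/18

For CES with ρ = 2, MRS = (1/3)·(z/w)^(-1).
At (10, 12): MRS = 5/18.
That is, one extra unit of w is worth 5/18 units of z at the margin.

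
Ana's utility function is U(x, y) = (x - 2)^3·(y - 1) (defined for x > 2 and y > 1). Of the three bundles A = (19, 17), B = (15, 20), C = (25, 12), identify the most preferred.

Evaluate utility at each bundle:
U(A) = 78608.
U(B) = 41743.
U(C) = 133837.
Highest utility is C, so C ≻ A ≻ B.

Bundle C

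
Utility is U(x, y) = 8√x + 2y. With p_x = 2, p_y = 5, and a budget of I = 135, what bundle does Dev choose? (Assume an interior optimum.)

x* = 25, y* = 17

MU_x = 8/(2√x), MU_y = 2.
MRS = 8/(2√x) ÷ 2.
Tangency: set MRS = p_x/p_y = 2/5 = 0.4.
MRS depends only on x: 2/√x = 0.4 ⇒ √x = 2/0.4 = 5 ⇒ x* = 25.
From the budget, 5·y = 135 − 2·25 = 85, so y* = 17.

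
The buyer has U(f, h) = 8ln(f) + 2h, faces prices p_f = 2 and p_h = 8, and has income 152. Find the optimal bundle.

MU_f = 8/f, MU_h = 2.
MRS = 8/f ÷ 2.
Tangency: set MRS = p_f/p_h = 2/8 = 0.25.
MRS depends only on f: 4/f = 0.25 ⇒ f* = 4/0.25 = 16.
From the budget, 8·h = 152 − 2·16 = 120, so h* = 15.

f* = 16, h* = 15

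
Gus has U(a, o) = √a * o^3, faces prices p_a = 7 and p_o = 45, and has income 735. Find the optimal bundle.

MU_a = 0.5·a^(-0.5)·o^3 and MU_o = 3·√a·o^2.
MRS = MU_a/MU_o = (1/6)·o/a.
Tangency: set MRS = p_a/p_o = 7/45.
So (1/6)·o/a = 7/45, i.e. o = (14/15)·a.
Substitute into the budget 7·a + 45·o = 735: 49·a = 735, so a* = 15.
Then o* = (14/15)·15 = 14.

a* = 15, o* = 14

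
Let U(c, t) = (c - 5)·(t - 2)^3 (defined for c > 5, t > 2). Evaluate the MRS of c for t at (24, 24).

MU_c = (t−2)^3, MU_t = 3·(c−5)·(t−2)^2.
MRS = (1/3)·(t−2)/(c−5).
At (24, 24): MRS = 22/57.
So at (24, 24) the consumer would give up 22/57 units of t for one more unit of c.

MRS = 22/57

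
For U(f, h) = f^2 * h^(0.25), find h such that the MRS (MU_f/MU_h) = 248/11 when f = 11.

h = 31

MU_f = 2·f·h^(0.25) and MU_h = 0.25·f^2·h^(-0.75).
MRS = MU_f/MU_h = (8)·h/f.
Substitute f = 11: MRS = h/1.375. Setting h/1.375 = 248/11 gives h = (248/11)·1.375 = 31.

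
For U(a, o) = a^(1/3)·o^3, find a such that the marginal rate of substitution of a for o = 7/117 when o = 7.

MU_a = 1/3·a^(-2/3)·o^3 and MU_o = 3·a^(1/3)·o^2.
MRS = MU_a/MU_o = (1/9)·o/a.
Substitute o = 7: MRS = (7/9)/a. Setting (7/9)/a = 7/117 gives a = (7/9)/(7/117) = 13.

a = 13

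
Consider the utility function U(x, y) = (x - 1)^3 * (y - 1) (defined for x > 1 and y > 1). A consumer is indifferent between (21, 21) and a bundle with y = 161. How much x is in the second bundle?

U(21, 21) = 160000.
Set U(x, 161) = 160000 and solve.
With y = 161: (161 − 1) = 160, so (x − 1)^3 = 160000/160 = 1000.
Taking the cube root (with x > 1): x − 1 = 10, so x = 11.
Check: U(11, 161) = 160000.

x = 11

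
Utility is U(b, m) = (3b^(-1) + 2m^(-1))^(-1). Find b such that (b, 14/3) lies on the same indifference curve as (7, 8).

U depends on (b, m) only through S = 3b^(-1) + 2m^(-1), so equal utility means equal S. At (7, 8): S = 19/28.
With m = 14/3: 2·(14/3)^(-1) = 3/7, so 3b^(-1) = 19/28 − 3/7 = 0.25, i.e. b^(-1) = 1/12.
Hence b = 1/(1/12) = 12.
Check: U(12, 14/3) = 1.4737.

b = 12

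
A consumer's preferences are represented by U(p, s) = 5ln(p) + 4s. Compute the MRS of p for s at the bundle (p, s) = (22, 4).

MRS = 5/88

MU_p = 5/p, MU_s = 4.
MRS = 5/p ÷ 4.
At (22, 4): MRS = 5/88.
So at (22, 4) the consumer would give up 5/88 units of s for one more unit of p.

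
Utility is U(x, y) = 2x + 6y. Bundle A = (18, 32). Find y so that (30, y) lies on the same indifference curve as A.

y = 28

U(18, 32) = 228.
Set U(30, y) = 228 and solve.
2·30 + 6y = 228 ⇒ 6y = 168 ⇒ y = 28.
Check: U(30, 28) = 228.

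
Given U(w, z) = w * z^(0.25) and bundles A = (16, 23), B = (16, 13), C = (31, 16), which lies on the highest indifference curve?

Bundle C

Evaluate utility at each bundle:
U(A) = 35.039.
U(B) = 30.381.
U(C) = 62.000.
Highest utility is C, so C ≻ A ≻ B.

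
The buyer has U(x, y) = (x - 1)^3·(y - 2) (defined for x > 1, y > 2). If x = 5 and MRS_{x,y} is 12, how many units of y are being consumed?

y = 18

MU_x = 3·(x−1)^2·(y−2), MU_y = (x−1)^3.
MRS = (3/1)·(y−2)/(x−1).
Substitute x = 5: MRS = (y − 2)/(4/3). Setting this equal to 12 gives y − 2 = 12·(4/3) = 16, so y = 18.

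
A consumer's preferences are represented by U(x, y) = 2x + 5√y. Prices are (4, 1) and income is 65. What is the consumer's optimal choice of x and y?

MU_x = 2, MU_y = 5/(2√y).
MRS = 2 ÷ (5/(2√y)).
Tangency: set MRS = p_x/p_y = 4/1 = 4.
MRS depends only on y: 0.8·√y = 4 ⇒ √y = 4/0.8 = 5 ⇒ y* = 25.
From the budget, 4·x = 65 − 1·25 = 40, so x* = 10.

x* = 10, y* = 25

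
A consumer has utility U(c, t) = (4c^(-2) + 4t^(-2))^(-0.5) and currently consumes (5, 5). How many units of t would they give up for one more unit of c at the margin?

For CES with ρ = -2, MRS = (t/c)^3.
At (5, 5): MRS = 1.
So at (5, 5) the consumer would give up 1 units of t for one more unit of c.

MRS = 1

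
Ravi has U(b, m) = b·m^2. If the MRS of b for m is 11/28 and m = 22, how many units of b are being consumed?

MU_b = m^2 and MU_m = 2·b·m.
MRS = MU_b/MU_m = (1/2)·m/b.
Substitute m = 22: MRS = 11/b. Setting 11/b = 11/28 gives b = 11/(11/28) = 28.

b = 28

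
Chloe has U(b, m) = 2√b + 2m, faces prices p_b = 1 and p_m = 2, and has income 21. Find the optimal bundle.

b* = 1, m* = 10

MU_b = 2/(2√b), MU_m = 2.
MRS = 2/(2√b) ÷ 2.
Tangency: set MRS = p_b/p_m = 1/2 = 0.5.
MRS depends only on b: 0.5/√b = 0.5 ⇒ √b = 0.5/0.5 = 1 ⇒ b* = 1.
From the budget, 2·m = 21 − 1·1 = 20, so m* = 10.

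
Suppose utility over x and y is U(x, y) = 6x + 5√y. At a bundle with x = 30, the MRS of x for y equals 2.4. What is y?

MU_x = 6, MU_y = 5/(2√y).
MRS = 6 ÷ (5/(2√y)).
MRS depends only on y: 2.4·√y = 2.4 ⇒ √y = 2.4/2.4 = 1 ⇒ y = 1.

y = 1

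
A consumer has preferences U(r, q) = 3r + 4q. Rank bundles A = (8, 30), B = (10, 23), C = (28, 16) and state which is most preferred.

Evaluate utility at each bundle:
U(A) = 144.
U(B) = 122.
U(C) = 148.
Highest utility is C, so C ≻ A ≻ B.

Bundle C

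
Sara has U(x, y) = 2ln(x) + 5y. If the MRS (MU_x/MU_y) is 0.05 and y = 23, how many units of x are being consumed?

MU_x = 2/x, MU_y = 5.
MRS = 2/x ÷ 5.
MRS depends only on x: 0.4/x = 0.05 ⇒ x = 0.4/0.05 = 8.

x = 8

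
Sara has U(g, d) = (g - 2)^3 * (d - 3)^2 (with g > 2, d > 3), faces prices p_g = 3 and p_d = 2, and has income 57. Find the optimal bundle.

g* = 11, d* = 12

MU_g = 3·(g−2)^2·(d−3)^2, MU_d = 2·(g−2)^3·(d−3).
MRS = (3/2)·(d−3)/(g−2).
Tangency: set MRS = p_g/p_d = 3/2 = 1.5.
So (3/2)·(d − 3)/(g − 2) = 1.5, i.e. (d − 3) = (g − 2).
Rewrite the budget in excess-of-subsistence terms: 3·(g − 2) + 2·(d − 3) = 57 − 3·2 − 2·3 = 45.
Substituting, 5·(g − 2) = 45, so g − 2 = 9 and g* = 11.
Then d − 3 = 9, so d* = 12.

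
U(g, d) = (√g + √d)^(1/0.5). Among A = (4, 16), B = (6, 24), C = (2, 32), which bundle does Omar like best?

Evaluate utility at each bundle:
U(A) = 36.000.
U(B) = 54.000.
U(C) = 50.000.
Highest utility is B, so B ≻ C ≻ A.

Bundle B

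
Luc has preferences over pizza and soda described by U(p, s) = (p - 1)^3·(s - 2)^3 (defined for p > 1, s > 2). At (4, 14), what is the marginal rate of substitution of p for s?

MU_p = 3·(p−1)^2·(s−2)^3, MU_s = 3·(p−1)^3·(s−2)^2.
MRS = (s−2)/(p−1).
At (4, 14): MRS = 4.
That is, one extra unit of p is worth 4 units of s at the margin.

MRS = 4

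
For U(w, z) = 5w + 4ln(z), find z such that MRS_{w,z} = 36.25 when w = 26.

MU_w = 5, MU_z = 4/z.
MRS = 5 ÷ (4/z).
MRS depends only on z: 1.25·z = 36.25 ⇒ z = 36.25/1.25 = 29.

z = 29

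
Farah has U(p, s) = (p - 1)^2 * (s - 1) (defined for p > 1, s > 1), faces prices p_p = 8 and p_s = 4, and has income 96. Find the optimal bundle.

MU_p = 2·(p−1)·(s−1), MU_s = (p−1)^2.
MRS = (2/1)·(s−1)/(p−1).
Tangency: set MRS = p_p/p_s = 8/4 = 2.
So (2/1)·(s − 1)/(p − 1) = 2, i.e. (s − 1) = (p − 1).
Rewrite the budget in excess-of-subsistence terms: 8·(p − 1) + 4·(s − 1) = 96 − 8·1 − 4·1 = 84.
Substituting, 12·(p − 1) = 84, so p − 1 = 7 and p* = 8.
Then s − 1 = 7, so s* = 8.

p* = 8, s* = 8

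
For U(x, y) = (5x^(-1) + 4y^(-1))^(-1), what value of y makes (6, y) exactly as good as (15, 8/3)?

U depends on (x, y) only through S = 5x^(-1) + 4y^(-1), so equal utility means equal S. At (15, 8/3): S = 11/6.
With x = 6: 5·6^(-1) = 5/6, so 4y^(-1) = 11/6 − 5/6 = 1, i.e. y^(-1) = 0.25.
Hence y = 1/0.25 = 4.
Check: U(6, 4) = 0.5455.

y = 4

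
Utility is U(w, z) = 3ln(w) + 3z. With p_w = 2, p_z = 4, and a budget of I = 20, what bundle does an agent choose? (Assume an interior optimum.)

w* = 2, z* = 4

MU_w = 3/w, MU_z = 3.
MRS = 3/w ÷ 3.
Tangency: set MRS = p_w/p_z = 2/4 = 0.5.
MRS depends only on w: 1/w = 0.5 ⇒ w* = 1/0.5 = 2.
From the budget, 4·z = 20 − 2·2 = 16, so z* = 4.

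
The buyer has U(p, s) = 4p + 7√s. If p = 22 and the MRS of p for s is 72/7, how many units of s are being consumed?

MU_p = 4, MU_s = 7/(2√s).
MRS = 4 ÷ (7/(2√s)).
MRS depends only on s: (8/7)·√s = 72/7 ⇒ √s = (72/7)/(8/7) = 9 ⇒ s = 81.

s = 81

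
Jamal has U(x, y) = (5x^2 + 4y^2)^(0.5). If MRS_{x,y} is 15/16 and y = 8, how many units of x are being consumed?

For CES with ρ = 2, MRS = (5/4)·(y/x)^(-1).
Setting (5/4)·(8/x)^(-1) = 15/16 gives (8/x)^(-1) = 0.75, so 8/x = 4/3 and x = 6.

x = 6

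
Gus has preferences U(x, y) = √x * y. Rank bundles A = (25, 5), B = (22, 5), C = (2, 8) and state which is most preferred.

Bundle A

Evaluate utility at each bundle:
U(A) = 25.000.
U(B) = 23.452.
U(C) = 11.314.
Highest utility is A, so A ≻ B ≻ C.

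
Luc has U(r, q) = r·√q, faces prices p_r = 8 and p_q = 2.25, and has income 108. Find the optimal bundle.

r* = 9, q* = 16

MU_r = √q and MU_q = 0.5·r·q^(-0.5).
MRS = MU_r/MU_q = (2)·q/r.
Tangency: set MRS = p_r/p_q = 8/2.25 = 32/9.
So (2)·q/r = 32/9, i.e. q = (16/9)·r.
Substitute into the budget 8·r + 2.25·q = 108: 12·r = 108, so r* = 9.
Then q* = (16/9)·9 = 16.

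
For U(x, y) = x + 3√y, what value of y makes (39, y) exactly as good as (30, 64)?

U(30, 64) = 54.
Set U(39, y) = 54 and solve.
With x = 39: 3√y = 54 − 39 = 15, so √y = 5 and y = 25.
Check: U(39, 25) = 54.

y = 25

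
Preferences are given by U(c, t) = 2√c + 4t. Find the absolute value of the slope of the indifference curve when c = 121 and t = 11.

MRS = 1/44

MU_c = 2/(2√c), MU_t = 4.
MRS = 2/(2√c) ÷ 4.
At (121, 11): MRS = 1/44.
So at (121, 11) the consumer would give up 1/44 units of t for one more unit of c.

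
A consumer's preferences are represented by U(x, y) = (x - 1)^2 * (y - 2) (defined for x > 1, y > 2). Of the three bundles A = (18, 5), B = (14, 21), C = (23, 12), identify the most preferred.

Evaluate utility at each bundle:
U(A) = 867.
U(B) = 3211.
U(C) = 4840.
Highest utility is C, so C ≻ B ≻ A.

Bundle C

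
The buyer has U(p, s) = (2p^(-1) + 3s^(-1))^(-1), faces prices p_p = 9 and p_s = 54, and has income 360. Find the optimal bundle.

For CES with ρ = -1, MRS = (2/3)·(s/p)^2.
Tangency: set MRS = p_p/p_s = 9/54 = 1/6.
So (s/p)^2 = 0.25; taking the square root, s/p = 0.5, i.e. s = 0.5·p.
Substitute into the budget 9·p + 54·s = 360: 36·p = 360, so p* = 10 and s* = 0.5·10 = 5.

p* = 10, s* = 5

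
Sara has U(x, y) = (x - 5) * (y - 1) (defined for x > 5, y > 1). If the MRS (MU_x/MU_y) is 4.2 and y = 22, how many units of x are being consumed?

x = 10

MU_x = (y−1), MU_y = (x−5).
MRS = (y−1)/(x−5).
Substitute y = 22: MRS = 21/(x − 5). Setting this equal to 4.2 gives x − 5 = 21/4.2 = 5, so x = 10.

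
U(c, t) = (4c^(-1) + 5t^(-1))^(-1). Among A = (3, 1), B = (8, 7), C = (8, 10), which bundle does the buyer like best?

Bundle C

Evaluate utility at each bundle:
U(A) = 0.158.
U(B) = 0.824.
U(C) = 1.000.
Highest utility is C, so C ≻ B ≻ A.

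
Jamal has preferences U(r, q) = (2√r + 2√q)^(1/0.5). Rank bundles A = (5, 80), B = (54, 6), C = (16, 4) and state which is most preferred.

Evaluate utility at each bundle:
U(A) = 500.000.
U(B) = 384.000.
U(C) = 144.000.
Highest utility is A, so A ≻ B ≻ C.

Bundle A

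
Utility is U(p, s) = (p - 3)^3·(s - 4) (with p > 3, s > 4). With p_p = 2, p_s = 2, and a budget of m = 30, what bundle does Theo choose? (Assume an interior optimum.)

p* = 9, s* = 6

MU_p = 3·(p−3)^2·(s−4), MU_s = (p−3)^3.
MRS = (3/1)·(s−4)/(p−3).
Tangency: set MRS = p_p/p_s = 2/2 = 1.
So (3/1)·(s − 4)/(p − 3) = 1, i.e. (s − 4) = (1/3)·(p − 3).
Rewrite the budget in excess-of-subsistence terms: 2·(p − 3) + 2·(s − 4) = 30 − 2·3 − 2·4 = 16.
Substituting, (8/3)·(p − 3) = 16, so p − 3 = 6 and p* = 9.
Then s − 4 = (1/3)·6 = 2, so s* = 6.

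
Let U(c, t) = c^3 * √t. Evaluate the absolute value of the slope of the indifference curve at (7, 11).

MU_c = 3·c^2·√t and MU_t = 0.5·c^3·t^(-0.5).
MRS = MU_c/MU_t = (6)·t/c.
At (7, 11): MRS = 66/7.
The indifference curve has slope −66/7 at this bundle.

MRS = 66/7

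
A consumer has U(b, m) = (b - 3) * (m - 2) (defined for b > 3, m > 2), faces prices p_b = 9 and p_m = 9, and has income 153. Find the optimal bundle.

b* = 9, m* = 8

MU_b = (m−2), MU_m = (b−3).
MRS = (m−2)/(b−3).
Tangency: set MRS = p_b/p_m = 9/9 = 1.
So (m − 2)/(b − 3) = 1, i.e. (m − 2) = (b − 3).
Rewrite the budget in excess-of-subsistence terms: 9·(b − 3) + 9·(m − 2) = 153 − 9·3 − 9·2 = 108.
Substituting, 18·(b − 3) = 108, so b − 3 = 6 and b* = 9.
Then m − 2 = 6, so m* = 8.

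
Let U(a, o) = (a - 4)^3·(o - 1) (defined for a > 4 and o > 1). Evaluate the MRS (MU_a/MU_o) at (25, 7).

MU_a = 3·(a−4)^2·(o−1), MU_o = (a−4)^3.
MRS = (3/1)·(o−1)/(a−4).
At (25, 7): MRS = 6/7.
The indifference curve has slope −6/7 at this bundle.

MRS = 6/7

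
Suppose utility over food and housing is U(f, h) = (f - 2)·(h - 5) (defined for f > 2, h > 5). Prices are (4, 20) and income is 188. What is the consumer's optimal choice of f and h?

MU_f = (h−5), MU_h = (f−2).
MRS = (h−5)/(f−2).
Tangency: set MRS = p_f/p_h = 4/20 = 0.2.
So (h − 5)/(f − 2) = 0.2, i.e. (h − 5) = 0.2·(f − 2).
Rewrite the budget in excess-of-subsistence terms: 4·(f − 2) + 20·(h − 5) = 188 − 4·2 − 20·5 = 80.
Substituting, 8·(f − 2) = 80, so f − 2 = 10 and f* = 12.
Then h − 5 = 0.2·10 = 2, so h* = 7.

f* = 12, h* = 7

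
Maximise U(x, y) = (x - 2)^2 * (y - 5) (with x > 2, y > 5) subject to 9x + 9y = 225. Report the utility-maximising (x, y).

x* = 14, y* = 11

MU_x = 2·(x−2)·(y−5), MU_y = (x−2)^2.
MRS = (2/1)·(y−5)/(x−2).
Tangency: set MRS = p_x/p_y = 9/9 = 1.
So (2/1)·(y − 5)/(x − 2) = 1, i.e. (y − 5) = 0.5·(x − 2).
Rewrite the budget in excess-of-subsistence terms: 9·(x − 2) + 9·(y − 5) = 225 − 9·2 − 9·5 = 162.
Substituting, 13.5·(x − 2) = 162, so x − 2 = 12 and x* = 14.
Then y − 5 = 0.5·12 = 6, so y* = 11.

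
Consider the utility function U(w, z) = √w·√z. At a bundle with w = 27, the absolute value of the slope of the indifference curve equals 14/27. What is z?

z = 14

MU_w = 0.5·w^(-0.5)·√z and MU_z = 0.5·√w·z^(-0.5).
MRS = MU_w/MU_z = z/w.
Substitute w = 27: MRS = z/27. Setting z/27 = 14/27 gives z = (14/27)·27 = 14.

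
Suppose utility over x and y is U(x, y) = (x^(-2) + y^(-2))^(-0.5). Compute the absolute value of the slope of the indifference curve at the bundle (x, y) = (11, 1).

MRS = 1/1331

For CES with ρ = -2, MRS = (y/x)^3.
At (11, 1): MRS = 1/1331.
The indifference curve has slope −1/1331 at this bundle.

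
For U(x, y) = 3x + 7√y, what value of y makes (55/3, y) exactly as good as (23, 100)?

y = 144

U(23, 100) = 139.
Set U(55/3, y) = 139 and solve.
With x = 55/3: 7√y = 139 − 3·55/3 = 84, so √y = 12 and y = 144.
Check: U(55/3, 144) = 139.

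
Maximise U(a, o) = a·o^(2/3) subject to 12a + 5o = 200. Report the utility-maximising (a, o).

MU_a = o^(2/3) and MU_o = 2/3·a·o^(-1/3).
MRS = MU_a/MU_o = (1.5)·o/a.
Tangency: set MRS = p_a/p_o = 12/5 = 2.4.
So (1.5)·o/a = 2.4, i.e. o = 1.6·a.
Substitute into the budget 12·a + 5·o = 200: 20·a = 200, so a* = 10.
Then o* = 1.6·10 = 16.

a* = 10, o* = 16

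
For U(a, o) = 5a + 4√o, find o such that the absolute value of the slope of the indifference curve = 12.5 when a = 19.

MU_a = 5, MU_o = 4/(2√o).
MRS = 5 ÷ (4/(2√o)).
MRS depends only on o: 2.5·√o = 12.5 ⇒ √o = 12.5/2.5 = 5 ⇒ o = 25.

o = 25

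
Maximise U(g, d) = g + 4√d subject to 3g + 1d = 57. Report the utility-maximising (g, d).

MU_g = 1, MU_d = 4/(2√d).
MRS = 1 ÷ (4/(2√d)).
Tangency: set MRS = p_g/p_d = 3/1 = 3.
MRS depends only on d: 0.5·√d = 3 ⇒ √d = 3/0.5 = 6 ⇒ d* = 36.
From the budget, 3·g = 57 − 1·36 = 21, so g* = 7.

g* = 7, d* = 36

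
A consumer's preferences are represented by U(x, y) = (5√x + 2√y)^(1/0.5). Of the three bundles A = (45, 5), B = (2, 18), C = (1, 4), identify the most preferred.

Bundle A

Evaluate utility at each bundle:
U(A) = 1445.000.
U(B) = 242.000.
U(C) = 81.000.
Highest utility is A, so A ≻ B ≻ C.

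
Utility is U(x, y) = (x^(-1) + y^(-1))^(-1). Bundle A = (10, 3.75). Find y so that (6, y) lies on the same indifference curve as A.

U depends on (x, y) only through S = x^(-1) + y^(-1), so equal utility means equal S. At (10, 3.75): S = 11/30.
With x = 6: 6^(-1) = 1/6, so y^(-1) = 11/30 − 1/6 = 0.2.
Hence y = 1/0.2 = 5.
Check: U(6, 5) = 2.7273.

y = 5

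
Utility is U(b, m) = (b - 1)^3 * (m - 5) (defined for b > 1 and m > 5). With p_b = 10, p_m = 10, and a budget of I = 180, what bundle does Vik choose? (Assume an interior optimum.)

b* = 10, m* = 8

MU_b = 3·(b−1)^2·(m−5), MU_m = (b−1)^3.
MRS = (3/1)·(m−5)/(b−1).
Tangency: set MRS = p_b/p_m = 10/10 = 1.
So (3/1)·(m − 5)/(b − 1) = 1, i.e. (m − 5) = (1/3)·(b − 1).
Rewrite the budget in excess-of-subsistence terms: 10·(b − 1) + 10·(m − 5) = 180 − 10·1 − 10·5 = 120.
Substituting, (40/3)·(b − 1) = 120, so b − 1 = 9 and b* = 10.
Then m − 5 = (1/3)·9 = 3, so m* = 8.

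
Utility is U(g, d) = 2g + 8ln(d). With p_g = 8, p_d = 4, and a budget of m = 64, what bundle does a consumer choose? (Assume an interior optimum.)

g* = 4, d* = 8

MU_g = 2, MU_d = 8/d.
MRS = 2 ÷ (8/d).
Tangency: set MRS = p_g/p_d = 8/4 = 2.
MRS depends only on d: 0.25·d = 2 ⇒ d* = 2/0.25 = 8.
From the budget, 8·g = 64 − 4·8 = 32, so g* = 4.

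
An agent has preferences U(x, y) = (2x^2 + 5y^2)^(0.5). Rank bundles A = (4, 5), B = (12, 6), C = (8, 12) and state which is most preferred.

Bundle C

Evaluate utility at each bundle:
U(A) = 12.530.
U(B) = 21.633.
U(C) = 29.120.
Highest utility is C, so C ≻ B ≻ A.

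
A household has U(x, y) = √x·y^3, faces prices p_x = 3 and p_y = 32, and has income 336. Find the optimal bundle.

x* = 16, y* = 9

MU_x = 0.5·x^(-0.5)·y^3 and MU_y = 3·√x·y^2.
MRS = MU_x/MU_y = (1/6)·y/x.
Tangency: set MRS = p_x/p_y = 3/32.
So (1/6)·y/x = 3/32, i.e. y = (9/16)·x.
Substitute into the budget 3·x + 32·y = 336: 21·x = 336, so x* = 16.
Then y* = (9/16)·16 = 9.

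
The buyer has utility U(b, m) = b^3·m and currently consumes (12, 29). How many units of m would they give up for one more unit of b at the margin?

MRS = 7.25

MU_b = 3·b^2·m and MU_m = b^3.
MRS = MU_b/MU_m = (3/1)·m/b.
At (12, 29): MRS = 7.25.
That is, one extra unit of b is worth 7.25 units of m at the margin.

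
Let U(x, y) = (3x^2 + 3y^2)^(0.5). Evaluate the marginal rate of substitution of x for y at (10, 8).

For CES with ρ = 2, MRS = (y/x)^(-1).
At (10, 8): MRS = 1.25.
So at (10, 8) the consumer would give up 1.25 units of y for one more unit of x.

MRS = 1.25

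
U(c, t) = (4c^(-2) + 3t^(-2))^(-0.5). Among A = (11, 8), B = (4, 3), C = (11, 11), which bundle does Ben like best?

Bundle C

Evaluate utility at each bundle:
U(A) = 3.537.
U(B) = 1.309.
U(C) = 4.158.
Highest utility is C, so C ≻ A ≻ B.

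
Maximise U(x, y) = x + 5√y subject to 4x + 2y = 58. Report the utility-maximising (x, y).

MU_x = 1, MU_y = 5/(2√y).
MRS = 1 ÷ (5/(2√y)).
Tangency: set MRS = p_x/p_y = 4/2 = 2.
MRS depends only on y: 0.4·√y = 2 ⇒ √y = 2/0.4 = 5 ⇒ y* = 25.
From the budget, 4·x = 58 − 2·25 = 8, so x* = 2.

x* = 2, y* = 25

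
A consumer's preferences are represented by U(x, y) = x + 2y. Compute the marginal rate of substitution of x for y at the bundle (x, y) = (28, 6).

MU_x = 1, MU_y = 2, so MRS = 1/2 = 0.5 at every bundle.
At (28, 6): MRS = 0.5.
So at (28, 6) the consumer would give up 0.5 units of y for one more unit of x.

MRS = 0.5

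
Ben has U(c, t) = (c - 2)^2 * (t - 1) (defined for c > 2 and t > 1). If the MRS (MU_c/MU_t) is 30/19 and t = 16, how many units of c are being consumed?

MU_c = 2·(c−2)·(t−1), MU_t = (c−2)^2.
MRS = (2/1)·(t−1)/(c−2).
Substitute t = 16: MRS = 30/(c − 2). Setting this equal to 30/19 gives c − 2 = 30/(30/19) = 19, so c = 21.

c = 21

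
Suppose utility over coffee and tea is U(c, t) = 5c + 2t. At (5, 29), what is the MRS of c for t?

MU_c = 5, MU_t = 2, so MRS = 5/2 = 2.5 at every bundle.
At (5, 29): MRS = 2.5.
That is, one extra unit of c is worth 2.5 units of t at the margin.

MRS = 2.5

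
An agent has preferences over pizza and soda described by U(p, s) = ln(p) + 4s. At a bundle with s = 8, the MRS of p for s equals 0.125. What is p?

MU_p = 1/p, MU_s = 4.
MRS = 1/p ÷ 4.
MRS depends only on p: 0.25/p = 0.125 ⇒ p = 0.25/0.125 = 2.

p = 2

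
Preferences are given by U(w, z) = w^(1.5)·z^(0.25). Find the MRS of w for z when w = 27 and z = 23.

MRS = 46/9

MU_w = 1.5·√w·z^(0.25) and MU_z = 0.25·w^(1.5)·z^(-0.75).
MRS = MU_w/MU_z = (6)·z/w.
At (27, 23): MRS = 46/9.
That is, one extra unit of w is worth 46/9 units of z at the margin.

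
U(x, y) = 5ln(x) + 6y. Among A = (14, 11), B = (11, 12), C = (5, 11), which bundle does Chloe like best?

Bundle B

Evaluate utility at each bundle:
U(A) = 79.195.
U(B) = 83.989.
U(C) = 74.047.
Highest utility is B, so B ≻ A ≻ C.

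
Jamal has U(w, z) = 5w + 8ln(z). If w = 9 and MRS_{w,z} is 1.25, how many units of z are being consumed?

z = 2

MU_w = 5, MU_z = 8/z.
MRS = 5 ÷ (8/z).
MRS depends only on z: 0.625·z = 1.25 ⇒ z = 1.25/0.625 = 2.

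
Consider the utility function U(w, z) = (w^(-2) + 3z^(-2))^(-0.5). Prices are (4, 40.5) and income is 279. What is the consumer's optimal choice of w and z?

w* = 9, z* = 6

For CES with ρ = -2, MRS = (1/3)·(z/w)^3.
Tangency: set MRS = p_w/p_z = 4/40.5 = 8/81.
So (z/w)^3 = 8/27; taking the cube root, z/w = 2/3, i.e. z = (2/3)·w.
Substitute into the budget 4·w + 40.5·z = 279: 31·w = 279, so w* = 9 and z* = (2/3)·9 = 6.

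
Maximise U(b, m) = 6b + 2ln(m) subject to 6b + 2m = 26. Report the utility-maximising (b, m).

MU_b = 6, MU_m = 2/m.
MRS = 6 ÷ (2/m).
Tangency: set MRS = p_b/p_m = 6/2 = 3.
MRS depends only on m: 3·m = 3 ⇒ m* = 3/3 = 1.
From the budget, 6·b = 26 − 2·1 = 24, so b* = 4.

b* = 4, m* = 1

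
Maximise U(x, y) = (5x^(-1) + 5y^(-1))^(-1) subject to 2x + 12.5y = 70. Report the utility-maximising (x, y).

x* = 10, y* = 4

For CES with ρ = -1, MRS = (y/x)^2.
Tangency: set MRS = p_x/p_y = 2/12.5 = 4/25.
So (y/x)^2 = 4/25; taking the square root, y/x = 0.4, i.e. y = 0.4·x.
Substitute into the budget 2·x + 12.5·y = 70: 7·x = 70, so x* = 10 and y* = 0.4·10 = 4.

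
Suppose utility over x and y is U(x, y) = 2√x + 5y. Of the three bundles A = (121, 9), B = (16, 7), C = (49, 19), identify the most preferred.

Bundle C

Evaluate utility at each bundle:
U(A) = 67.000.
U(B) = 43.000.
U(C) = 109.000.
Highest utility is C, so C ≻ A ≻ B.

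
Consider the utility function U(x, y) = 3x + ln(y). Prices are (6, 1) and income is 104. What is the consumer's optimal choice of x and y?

x* = 17, y* = 2

MU_x = 3, MU_y = 1/y.
MRS = 3 ÷ (1/y).
Tangency: set MRS = p_x/p_y = 6/1 = 6.
MRS depends only on y: 3·y = 6 ⇒ y* = 6/3 = 2.
From the budget, 6·x = 104 − 1·2 = 102, so x* = 17.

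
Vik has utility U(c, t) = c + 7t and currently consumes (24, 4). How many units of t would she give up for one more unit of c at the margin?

MU_c = 1, MU_t = 7, so MRS = 1/7 at every bundle.
At (24, 4): MRS = 1/7.
That is, one extra unit of c is worth 1/7 units of t at the margin.

MRS = 1/7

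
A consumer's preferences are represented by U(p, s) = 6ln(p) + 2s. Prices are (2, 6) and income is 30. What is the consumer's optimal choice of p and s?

p* = 9, s* = 2

MU_p = 6/p, MU_s = 2.
MRS = 6/p ÷ 2.
Tangency: set MRS = p_p/p_s = 2/6 = 1/3.
MRS depends only on p: 3/p = 1/3 ⇒ p* = 3/(1/3) = 9.
From the budget, 6·s = 30 − 2·9 = 12, so s* = 2.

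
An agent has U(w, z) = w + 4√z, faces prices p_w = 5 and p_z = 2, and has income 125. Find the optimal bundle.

w* = 15, z* = 25

MU_w = 1, MU_z = 4/(2√z).
MRS = 1 ÷ (4/(2√z)).
Tangency: set MRS = p_w/p_z = 5/2 = 2.5.
MRS depends only on z: 0.5·√z = 2.5 ⇒ √z = 2.5/0.5 = 5 ⇒ z* = 25.
From the budget, 5·w = 125 − 2·25 = 75, so w* = 15.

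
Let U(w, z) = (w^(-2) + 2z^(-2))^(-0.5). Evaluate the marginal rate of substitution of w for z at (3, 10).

For CES with ρ = -2, MRS = (1/2)·(z/w)^3.
At (3, 10): MRS = 500/27.
So at (3, 10) the consumer would give up 500/27 units of z for one more unit of w.

MRS = 500/27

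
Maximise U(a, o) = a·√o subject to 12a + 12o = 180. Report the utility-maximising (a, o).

MU_a = √o and MU_o = 0.5·a·o^(-0.5).
MRS = MU_a/MU_o = (2)·o/a.
Tangency: set MRS = p_a/p_o = 12/12 = 1.
So (2)·o/a = 1, i.e. o = 0.5·a.
Substitute into the budget 12·a + 12·o = 180: 18·a = 180, so a* = 10.
Then o* = 0.5·10 = 5.

a* = 10, o* = 5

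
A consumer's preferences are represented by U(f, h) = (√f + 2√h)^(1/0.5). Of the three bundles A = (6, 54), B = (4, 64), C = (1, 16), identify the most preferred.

Evaluate utility at each bundle:
U(A) = 294.000.
U(B) = 324.000.
U(C) = 81.000.
Highest utility is B, so B ≻ A ≻ C.

Bundle B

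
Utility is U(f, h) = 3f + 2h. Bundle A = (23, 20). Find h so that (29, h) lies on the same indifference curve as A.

h = 11

U(23, 20) = 109.
Set U(29, h) = 109 and solve.
3·29 + 2h = 109 ⇒ 2h = 22 ⇒ h = 11.
Check: U(29, 11) = 109.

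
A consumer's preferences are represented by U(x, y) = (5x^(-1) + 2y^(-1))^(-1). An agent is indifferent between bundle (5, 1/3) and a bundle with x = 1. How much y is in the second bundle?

U depends on (x, y) only through S = 5x^(-1) + 2y^(-1), so equal utility means equal S. At (5, 1/3): S = 7.
With x = 1: 5·1^(-1) = 5, so 2y^(-1) = 7 − 5 = 2, i.e. y^(-1) = 1.
Hence y = 1/1 = 1.
Check: U(1, 1) = 0.1429.

y = 1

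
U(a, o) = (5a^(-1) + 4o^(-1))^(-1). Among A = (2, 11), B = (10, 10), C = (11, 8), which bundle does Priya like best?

Bundle B

Evaluate utility at each bundle:
U(A) = 0.349.
U(B) = 1.111.
U(C) = 1.048.
Highest utility is B, so B ≻ C ≻ A.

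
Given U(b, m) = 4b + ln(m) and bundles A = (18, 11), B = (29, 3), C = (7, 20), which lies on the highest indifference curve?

Evaluate utility at each bundle:
U(A) = 74.398.
U(B) = 117.099.
U(C) = 30.996.
Highest utility is B, so B ≻ A ≻ C.

Bundle B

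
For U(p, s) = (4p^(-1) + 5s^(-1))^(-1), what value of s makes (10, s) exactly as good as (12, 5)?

U depends on (p, s) only through S = 4p^(-1) + 5s^(-1), so equal utility means equal S. At (12, 5): S = 4/3.
With p = 10: 4·10^(-1) = 0.4, so 5s^(-1) = 4/3 − 0.4 = 14/15, i.e. s^(-1) = 14/75.
Hence s = 1/(14/75) = 75/14.
Check: U(10, 75/14) = 0.75.

s = 75/14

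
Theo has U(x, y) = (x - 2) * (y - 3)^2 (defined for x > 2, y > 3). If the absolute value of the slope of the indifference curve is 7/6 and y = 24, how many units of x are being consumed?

x = 11

MU_x = (y−3)^2, MU_y = 2·(x−2)·(y−3).
MRS = (1/2)·(y−3)/(x−2).
Substitute y = 24: MRS = 10.5/(x − 2). Setting this equal to 7/6 gives x − 2 = 10.5/(7/6) = 9, so x = 11.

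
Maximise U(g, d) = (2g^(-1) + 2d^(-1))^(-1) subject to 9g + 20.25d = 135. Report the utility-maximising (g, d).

g* = 6, d* = 4

For CES with ρ = -1, MRS = (d/g)^2.
Tangency: set MRS = p_g/p_d = 9/20.25 = 4/9.
So (d/g)^2 = 4/9; taking the square root, d/g = 2/3, i.e. d = (2/3)·g.
Substitute into the budget 9·g + 20.25·d = 135: 22.5·g = 135, so g* = 6 and d* = (2/3)·6 = 4.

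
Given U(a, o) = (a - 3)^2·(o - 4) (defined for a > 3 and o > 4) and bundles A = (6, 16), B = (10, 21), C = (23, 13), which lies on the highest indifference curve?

Bundle C

Evaluate utility at each bundle:
U(A) = 108.
U(B) = 833.
U(C) = 3600.
Highest utility is C, so C ≻ B ≻ A.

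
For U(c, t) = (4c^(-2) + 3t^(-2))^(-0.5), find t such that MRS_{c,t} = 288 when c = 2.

For CES with ρ = -2, MRS = (4/3)·(t/c)^3.
Setting (4/3)·(t/2)^3 = 288 gives (t/2)^3 = 216, so t/2 = 6 and t = 12.

t = 12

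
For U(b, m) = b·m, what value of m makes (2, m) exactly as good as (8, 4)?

m = 16

U(8, 4) = 32.
Set U(2, m) = 32 and solve.
With b = 2: m = 32/2 = 16.
Check: U(2, 16) = 32.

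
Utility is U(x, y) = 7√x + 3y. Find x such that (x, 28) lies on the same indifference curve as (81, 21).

x = 36

U(81, 21) = 126.
Set U(x, 28) = 126 and solve.
With y = 28: 7√x = 126 − 3·28 = 42, so √x = 6 and x = 36.
Check: U(36, 28) = 126.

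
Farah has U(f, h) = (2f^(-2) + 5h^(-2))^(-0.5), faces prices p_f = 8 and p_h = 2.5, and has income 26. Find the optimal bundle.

For CES with ρ = -2, MRS = (2/5)·(h/f)^3.
Tangency: set MRS = p_f/p_h = 8/2.5 = 3.2.
So (h/f)^3 = 8; taking the cube root, h/f = 2, i.e. h = 2·f.
Substitute into the budget 8·f + 2.5·h = 26: 13·f = 26, so f* = 2 and h* = 2·2 = 4.

f* = 2, h* = 4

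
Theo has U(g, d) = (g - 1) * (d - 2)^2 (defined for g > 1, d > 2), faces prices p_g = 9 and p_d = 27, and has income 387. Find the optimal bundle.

MU_g = (d−2)^2, MU_d = 2·(g−1)·(d−2).
MRS = (1/2)·(d−2)/(g−1).
Tangency: set MRS = p_g/p_d = 9/27 = 1/3.
So (1/2)·(d − 2)/(g − 1) = 1/3, i.e. (d − 2) = (2/3)·(g − 1).
Rewrite the budget in excess-of-subsistence terms: 9·(g − 1) + 27·(d − 2) = 387 − 9·1 − 27·2 = 324.
Substituting, 27·(g − 1) = 324, so g − 1 = 12 and g* = 13.
Then d − 2 = (2/3)·12 = 8, so d* = 10.

g* = 13, d* = 10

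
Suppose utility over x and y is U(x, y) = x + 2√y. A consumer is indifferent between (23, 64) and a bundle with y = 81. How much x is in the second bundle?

x = 21

U(23, 64) = 39.
Set U(x, 81) = 39 and solve.
With y = 81: √81 = 9, so x = 39 − 2·9 = 21.
Check: U(21, 81) = 39.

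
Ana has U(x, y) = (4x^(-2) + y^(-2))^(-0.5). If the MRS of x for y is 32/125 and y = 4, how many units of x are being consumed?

For CES with ρ = -2, MRS = (4/1)·(y/x)^3.
Setting (4/1)·(4/x)^3 = 32/125 gives (4/x)^3 = 8/125, so 4/x = 0.4 and x = 10.

x = 10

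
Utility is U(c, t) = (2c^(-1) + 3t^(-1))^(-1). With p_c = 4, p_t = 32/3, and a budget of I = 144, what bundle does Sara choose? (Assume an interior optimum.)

For CES with ρ = -1, MRS = (2/3)·(t/c)^2.
Tangency: set MRS = p_c/p_t = 4/(32/3) = 0.375.
So (t/c)^2 = 9/16; taking the square root, t/c = 0.75, i.e. t = 0.75·c.
Substitute into the budget 4·c + (32/3)·t = 144: 12·c = 144, so c* = 12 and t* = 0.75·12 = 9.

c* = 12, t* = 9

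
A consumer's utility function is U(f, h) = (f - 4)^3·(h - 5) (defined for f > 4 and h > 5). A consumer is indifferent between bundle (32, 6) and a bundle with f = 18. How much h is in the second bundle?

U(32, 6) = 21952.
Set U(18, h) = 21952 and solve.
With f = 18: (18 − 4)^3 = 2744, so (h − 5) = 21952/2744 = 8.
So h = 5 + 8 = 13.
Check: U(18, 13) = 21952.

h = 13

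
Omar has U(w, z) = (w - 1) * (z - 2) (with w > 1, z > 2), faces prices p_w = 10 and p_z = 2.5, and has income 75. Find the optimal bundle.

w* = 4, z* = 14

MU_w = (z−2), MU_z = (w−1).
MRS = (z−2)/(w−1).
Tangency: set MRS = p_w/p_z = 10/2.5 = 4.
So (z − 2)/(w − 1) = 4, i.e. (z − 2) = 4·(w − 1).
Rewrite the budget in excess-of-subsistence terms: 10·(w − 1) + 2.5·(z − 2) = 75 − 10·1 − 2.5·2 = 60.
Substituting, 20·(w − 1) = 60, so w − 1 = 3 and w* = 4.
Then z − 2 = 4·3 = 12, so z* = 14.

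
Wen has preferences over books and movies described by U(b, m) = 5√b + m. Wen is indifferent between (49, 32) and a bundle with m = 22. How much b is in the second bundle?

b = 81

U(49, 32) = 67.
Set U(b, 22) = 67 and solve.
With m = 22: 5√b = 67 − 22 = 45, so √b = 9 and b = 81.
Check: U(81, 22) = 67.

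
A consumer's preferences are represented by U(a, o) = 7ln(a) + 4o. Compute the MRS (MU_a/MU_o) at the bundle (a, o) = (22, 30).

MU_a = 7/a, MU_o = 4.
MRS = 7/a ÷ 4.
At (22, 30): MRS = 7/88.
So at (22, 30) the consumer would give up 7/88 units of o for one more unit of a.

MRS = 7/88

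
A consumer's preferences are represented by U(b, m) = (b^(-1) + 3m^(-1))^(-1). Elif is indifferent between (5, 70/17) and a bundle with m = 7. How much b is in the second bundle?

U depends on (b, m) only through S = b^(-1) + 3m^(-1), so equal utility means equal S. At (5, 70/17): S = 13/14.
With m = 7: 3·7^(-1) = 3/7, so b^(-1) = 13/14 − 3/7 = 0.5.
Hence b = 1/0.5 = 2.
Check: U(2, 7) = 1.0769.

b = 2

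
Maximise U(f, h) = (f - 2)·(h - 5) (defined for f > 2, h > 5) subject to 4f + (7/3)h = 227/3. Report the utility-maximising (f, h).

f* = 9, h* = 17

MU_f = (h−5), MU_h = (f−2).
MRS = (h−5)/(f−2).
Tangency: set MRS = p_f/p_h = 4/(7/3) = 12/7.
So (h − 5)/(f − 2) = 12/7, i.e. (h − 5) = (12/7)·(f − 2).
Rewrite the budget in excess-of-subsistence terms: 4·(f − 2) + (7/3)·(h − 5) = 227/3 − 4·2 − (7/3)·5 = 56.
Substituting, 8·(f − 2) = 56, so f − 2 = 7 and f* = 9.
Then h − 5 = (12/7)·7 = 12, so h* = 17.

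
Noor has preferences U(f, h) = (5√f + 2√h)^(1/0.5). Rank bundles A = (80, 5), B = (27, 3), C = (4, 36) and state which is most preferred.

Evaluate utility at each bundle:
U(A) = 2420.000.
U(B) = 867.000.
U(C) = 484.000.
Highest utility is A, so A ≻ B ≻ C.

Bundle A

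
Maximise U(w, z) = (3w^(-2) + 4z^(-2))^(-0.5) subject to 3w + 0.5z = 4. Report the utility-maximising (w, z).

w* = 1, z* = 2

For CES with ρ = -2, MRS = (3/4)·(z/w)^3.
Tangency: set MRS = p_w/p_z = 3/0.5 = 6.
So (z/w)^3 = 8; taking the cube root, z/w = 2, i.e. z = 2·w.
Substitute into the budget 3·w + 0.5·z = 4: 4·w = 4, so w* = 1 and z* = 2·1 = 2.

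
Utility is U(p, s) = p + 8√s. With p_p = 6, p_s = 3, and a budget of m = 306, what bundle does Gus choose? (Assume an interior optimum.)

MU_p = 1, MU_s = 8/(2√s).
MRS = 1 ÷ (8/(2√s)).
Tangency: set MRS = p_p/p_s = 6/3 = 2.
MRS depends only on s: 0.25·√s = 2 ⇒ √s = 2/0.25 = 8 ⇒ s* = 64.
From the budget, 6·p = 306 − 3·64 = 114, so p* = 19.

p* = 19, s* = 64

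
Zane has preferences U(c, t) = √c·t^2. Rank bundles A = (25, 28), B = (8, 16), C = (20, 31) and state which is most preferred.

Bundle C

Evaluate utility at each bundle:
U(A) = 3920.000.
U(B) = 724.077.
U(C) = 4297.723.
Highest utility is C, so C ≻ A ≻ B.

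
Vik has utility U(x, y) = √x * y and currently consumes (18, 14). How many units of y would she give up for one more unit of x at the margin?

MRS = 7/18

MU_x = 0.5·x^(-0.5)·y and MU_y = √x.
MRS = MU_x/MU_y = (0.5)·y/x.
At (18, 14): MRS = 7/18.
That is, one extra unit of x is worth 7/18 units of y at the margin.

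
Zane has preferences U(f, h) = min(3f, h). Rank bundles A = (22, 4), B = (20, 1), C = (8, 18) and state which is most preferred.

Evaluate utility at each bundle:
U(A) = 4.
U(B) = 1.
U(C) = 18.
Highest utility is C, so C ≻ A ≻ B.

Bundle C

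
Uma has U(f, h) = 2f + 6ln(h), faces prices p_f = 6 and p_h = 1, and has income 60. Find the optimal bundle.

f* = 7, h* = 18

MU_f = 2, MU_h = 6/h.
MRS = 2 ÷ (6/h).
Tangency: set MRS = p_f/p_h = 6/1 = 6.
MRS depends only on h: (1/3)·h = 6 ⇒ h* = 6/(1/3) = 18.
From the budget, 6·f = 60 − 1·18 = 42, so f* = 7.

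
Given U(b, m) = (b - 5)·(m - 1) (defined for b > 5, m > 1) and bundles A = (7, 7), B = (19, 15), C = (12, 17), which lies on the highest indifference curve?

Evaluate utility at each bundle:
U(A) = 12.
U(B) = 196.
U(C) = 112.
Highest utility is B, so B ≻ C ≻ A.

Bundle B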